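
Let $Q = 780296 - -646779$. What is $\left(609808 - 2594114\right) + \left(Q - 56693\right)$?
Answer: $-613924$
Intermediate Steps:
$Q = 1427075$ ($Q = 780296 + 646779 = 1427075$)
$\left(609808 - 2594114\right) + \left(Q - 56693\right) = \left(609808 - 2594114\right) + \left(1427075 - 56693\right) = -1984306 + 1370382 = -613924$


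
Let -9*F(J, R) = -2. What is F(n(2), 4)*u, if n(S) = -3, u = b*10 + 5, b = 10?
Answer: 70/3 ≈ 23.333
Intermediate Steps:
u = 105 (u = 10*10 + 5 = 100 + 5 = 105)
F(J, R) = 2/9 (F(J, R) = -1/9*(-2) = 2/9)
F(n(2), 4)*u = (2/9)*105 = 70/3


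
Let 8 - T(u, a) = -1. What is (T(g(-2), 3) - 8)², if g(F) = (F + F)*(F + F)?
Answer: 1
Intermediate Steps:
g(F) = 4*F² (g(F) = (2*F)*(2*F) = 4*F²)
T(u, a) = 9 (T(u, a) = 8 - 1*(-1) = 8 + 1 = 9)
(T(g(-2), 3) - 8)² = (9 - 8)² = 1² = 1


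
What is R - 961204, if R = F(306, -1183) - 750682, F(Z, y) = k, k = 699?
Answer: -1711187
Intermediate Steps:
F(Z, y) = 699
R = -749983 (R = 699 - 750682 = -749983)
R - 961204 = -749983 - 961204 = -1711187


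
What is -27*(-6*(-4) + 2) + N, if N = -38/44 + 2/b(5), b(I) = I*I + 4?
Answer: -448383/638 ≈ -702.79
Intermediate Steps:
b(I) = 4 + I² (b(I) = I² + 4 = 4 + I²)
N = -507/638 (N = -38/44 + 2/(4 + 5²) = -38*1/44 + 2/(4 + 25) = -19/22 + 2/29 = -507/638 ≈ -0.79467)
-27*(-6*(-4) + 2) + N = -27*(-6*(-4) + 2) - 507/638 = -27*(24 + 2) - 507/638 = -27*26 - 507/638 = -702 - 507/638 = -448383/638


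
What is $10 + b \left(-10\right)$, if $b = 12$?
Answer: $-110$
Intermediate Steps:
$10 + b \left(-10\right) = 10 + 12 \left(-10\right) = 10 - 120 = -110$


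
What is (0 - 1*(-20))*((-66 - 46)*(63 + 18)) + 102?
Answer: -181338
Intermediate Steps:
(0 - 1*(-20))*((-66 - 46)*(63 + 18)) + 102 = (0 + 20)*(-112*81) + 102 = 20*(-9072) + 102 = -181440 + 102 = -181338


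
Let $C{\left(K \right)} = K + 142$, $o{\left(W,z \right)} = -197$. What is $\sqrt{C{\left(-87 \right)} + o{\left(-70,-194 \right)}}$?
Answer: $i \sqrt{142} \approx 11.916 i$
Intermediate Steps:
$C{\left(K \right)} = 142 + K$
$\sqrt{C{\left(-87 \right)} + o{\left(-70,-194 \right)}} = \sqrt{\left(142 - 87\right) - 197} = \sqrt{55 - 197} = \sqrt{-142} = i \sqrt{142}$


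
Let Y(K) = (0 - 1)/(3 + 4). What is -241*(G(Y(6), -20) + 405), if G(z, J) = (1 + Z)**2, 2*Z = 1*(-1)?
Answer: -390661/4 ≈ -97665.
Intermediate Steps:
Z = -1/2 (Z = (1*(-1))/2 = (1/2)*(-1) = -1/2 ≈ -0.50000)
Y(K) = -1/7
G(z, J) = 1/4 (G(z, J) = (1 - 1/2)**2 = (1/2)**2 = 1/4)
-241*(G(Y(6), -20) + 405) = -241*(1/4 + 405) = -241*1621/4 = -390661/4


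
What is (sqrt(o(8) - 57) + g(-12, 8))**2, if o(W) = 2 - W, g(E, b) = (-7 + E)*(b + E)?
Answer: 5713 + 456*I*sqrt(7) ≈ 5713.0 + 1206.5*I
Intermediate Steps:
g(E, b) = (-7 + E)*(E + b)
(sqrt(o(8) - 57) + g(-12, 8))**2 = (sqrt((2 - 1*8) - 57) + ((-12)**2 - 7*(-12) - 7*8 - 12*8))**2 = (sqrt((2 - 8) - 57) + (144 + 84 - 56 - 96))**2 = (sqrt(-6 - 57) + 76)**2 = (sqrt(-63) + 76)**2 = (3*I*sqrt(7) + 76)**2 = (76 + 3*I*sqrt(7))**2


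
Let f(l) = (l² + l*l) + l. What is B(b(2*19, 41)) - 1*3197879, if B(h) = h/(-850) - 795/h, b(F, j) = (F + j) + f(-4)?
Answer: -290847782249/90950 ≈ -3.1979e+6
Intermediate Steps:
f(l) = l + 2*l² (f(l) = (l² + l²) + l = 2*l² + l = l + 2*l²)
b(F, j) = 28 + F + j (b(F, j) = (F + j) - 4*(1 + 2*(-4)) = (F + j) - 4*(1 - 8) = (F + j) - 4*(-7) = (F + j) + 28 = 28 + F + j)
B(h) = -795/h - h/850 (B(h) = h*(-1/850) - 795/h = -h/850 - 795/h = -795/h - h/850)
B(b(2*19, 41)) - 1*3197879 = (-795/(28 + 2*19 + 41) - (28 + 2*19 + 41)/850) - 1*3197879 = (-795/(28 + 38 + 41) - (28 + 38 + 41)/850) - 3197879 = (-795/107 - 1/850*107) - 3197879 = (-795*1/107 - 107/850) - 3197879 = (-795/107 - 107/850) - 3197879 = -687199/90950 - 3197879 = -290847782249/90950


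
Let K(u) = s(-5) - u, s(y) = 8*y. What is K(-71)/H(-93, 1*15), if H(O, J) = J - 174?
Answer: -31/159 ≈ -0.19497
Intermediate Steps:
K(u) = -40 - u (K(u) = 8*(-5) - u = -40 - u)
H(O, J) = -174 + J
K(-71)/H(-93, 1*15) = (-40 - 1*(-71))/(-174 + 1*15) = (-40 + 71)/(-174 + 15) = 31/(-159) = 31*(-1/159) = -31/159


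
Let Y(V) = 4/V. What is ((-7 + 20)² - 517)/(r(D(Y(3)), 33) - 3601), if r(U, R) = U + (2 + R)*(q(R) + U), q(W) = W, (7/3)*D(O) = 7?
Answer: 174/1169 ≈ 0.14885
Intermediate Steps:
D(O) = 3 (D(O) = (3/7)*7 = 3)
r(U, R) = U + (2 + R)*(R + U)
((-7 + 20)² - 517)/(r(D(Y(3)), 33) - 3601) = ((-7 + 20)² - 517)/((33² + 2*33 + 3*3 + 33*3) - 3601) = (13² - 517)/((1089 + 66 + 9 + 99) - 3601) = (169 - 517)/(1263 - 3601) = -348/(-2338) = -348*(-1/2338) = 174/1169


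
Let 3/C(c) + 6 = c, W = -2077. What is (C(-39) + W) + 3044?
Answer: 14504/15 ≈ 966.93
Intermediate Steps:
C(c) = 3/(-6 + c)
(C(-39) + W) + 3044 = (3/(-6 - 39) - 2077) + 3044 = (3/(-45) - 2077) + 3044 = (3*(-1/45) - 2077) + 3044 = (-1/15 - 2077) + 3044 = -31156/15 + 3044 = 14504/15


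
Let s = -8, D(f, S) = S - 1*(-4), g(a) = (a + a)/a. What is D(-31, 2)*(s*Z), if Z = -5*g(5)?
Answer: 480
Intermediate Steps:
g(a) = 2 (g(a) = (2*a)/a = 2)
D(f, S) = 4 + S (D(f, S) = S + 4 = 4 + S)
Z = -10 (Z = -5*2 = -10)
D(-31, 2)*(s*Z) = (4 + 2)*(-8*(-10)) = 6*80 = 480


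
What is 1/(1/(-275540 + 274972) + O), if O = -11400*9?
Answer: -568/58276801 ≈ -9.7466e-6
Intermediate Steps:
O = -102600
1/(1/(-275540 + 274972) + O) = 1/(1/(-275540 + 274972) - 102600) = 1/(1/(-568) - 102600) = 1/(-1/568 - 102600) = 1/(-58276801/568) = -568/58276801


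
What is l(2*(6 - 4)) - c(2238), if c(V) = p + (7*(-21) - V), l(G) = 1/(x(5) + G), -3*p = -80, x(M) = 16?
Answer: 141503/60 ≈ 2358.4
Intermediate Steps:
p = 80/3 (p = -⅓*(-80) = 80/3 ≈ 26.667)
l(G) = 1/(16 + G)
c(V) = -361/3 - V (c(V) = 80/3 + (7*(-21) - V) = 80/3 + (-147 - V) = -361/3 - V)
l(2*(6 - 4)) - c(2238) = 1/(16 + 2*(6 - 4)) - (-361/3 - 1*2238) = 1/(16 + 2*2) - (-361/3 - 2238) = 1/(16 + 4) - 1*(-7075/3) = 1/20 + 7075/3 = 141503/60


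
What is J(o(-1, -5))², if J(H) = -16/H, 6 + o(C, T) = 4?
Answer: 64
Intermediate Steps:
o(C, T) = -2 (o(C, T) = -6 + 4 = -2)
J(o(-1, -5))² = (-16/(-2))² = (-16*(-½))² = 8² = 64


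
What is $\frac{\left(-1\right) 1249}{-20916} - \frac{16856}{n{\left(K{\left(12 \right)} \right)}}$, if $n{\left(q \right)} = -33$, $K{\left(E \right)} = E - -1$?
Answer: $\frac{117533771}{230076} \approx 510.85$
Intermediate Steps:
$K{\left(E \right)} = 1 + E$ ($K{\left(E \right)} = E + 1 = 1 + E$)
$\frac{\left(-1\right) 1249}{-20916} - \frac{16856}{n{\left(K{\left(12 \right)} \right)}} = \frac{\left(-1\right) 1249}{-20916} - \frac{16856}{-33} = \left(-1249\right) \left(- \frac{1}{20916}\right) - - \frac{16856}{33} = \frac{1249}{20916} + \frac{16856}{33} = \frac{117533771}{230076}$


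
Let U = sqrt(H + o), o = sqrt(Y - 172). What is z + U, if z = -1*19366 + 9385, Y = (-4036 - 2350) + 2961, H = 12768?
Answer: -9981 + sqrt(12768 + I*sqrt(3597)) ≈ -9868.0 + 0.26539*I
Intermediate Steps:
Y = -3425 (Y = -6386 + 2961 = -3425)
z = -9981 (z = -19366 + 9385 = -9981)
o = I*sqrt(3597) (o = sqrt(-3425 - 172) = sqrt(-3597) = I*sqrt(3597) ≈ 59.975*I)
U = sqrt(12768 + I*sqrt(3597)) ≈ 113.0 + 0.2654*I
z + U = -9981 + sqrt(12768 + I*sqrt(3597))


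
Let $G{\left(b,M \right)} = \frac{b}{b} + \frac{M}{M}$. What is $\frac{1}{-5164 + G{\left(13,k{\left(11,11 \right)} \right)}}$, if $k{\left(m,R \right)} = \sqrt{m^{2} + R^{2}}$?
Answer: $- \frac{1}{5162} \approx -0.00019372$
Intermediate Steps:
$k{\left(m,R \right)} = \sqrt{R^{2} + m^{2}}$
$G{\left(b,M \right)} = 2$ ($G{\left(b,M \right)} = 1 + 1 = 2$)
$\frac{1}{-5164 + G{\left(13,k{\left(11,11 \right)} \right)}} = \frac{1}{-5164 + 2} = \frac{1}{-5162} = - \frac{1}{5162}$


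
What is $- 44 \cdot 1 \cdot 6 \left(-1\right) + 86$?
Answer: $350$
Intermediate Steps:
$- 44 \cdot 1 \cdot 6 \left(-1\right) + 86 = - 44 \cdot 1 \left(-6\right) + 86 = \left(-44\right) \left(-6\right) + 86 = 264 + 86 = 350$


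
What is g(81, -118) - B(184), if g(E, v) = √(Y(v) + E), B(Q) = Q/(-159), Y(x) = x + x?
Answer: 184/159 + I*√155 ≈ 1.1572 + 12.45*I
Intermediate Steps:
Y(x) = 2*x
B(Q) = -Q/159 (B(Q) = Q*(-1/159) = -Q/159)
g(E, v) = √(E + 2*v) (g(E, v) = √(2*v + E) = √(E + 2*v))
g(81, -118) - B(184) = √(81 + 2*(-118)) - (-1)*184/159 = √(81 - 236) - 1*(-184/159) = √(-155) + 184/159 = I*√155 + 184/159 = 184/159 + I*√155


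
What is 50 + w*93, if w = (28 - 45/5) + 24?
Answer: 4049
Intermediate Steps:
w = 43 (w = (28 - 45*⅕) + 24 = (28 - 9) + 24 = 19 + 24 = 43)
50 + w*93 = 50 + 43*93 = 50 + 3999 = 4049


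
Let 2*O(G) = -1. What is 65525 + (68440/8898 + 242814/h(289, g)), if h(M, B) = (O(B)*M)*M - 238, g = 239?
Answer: 2720842239577/41522517 ≈ 65527.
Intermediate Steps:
O(G) = -1/2 (O(G) = (1/2)*(-1) = -1/2)
h(M, B) = -238 - M**2/2 (h(M, B) = (-M/2)*M - 238 = -M**2/2 - 238 = -238 - M**2/2)
65525 + (68440/8898 + 242814/h(289, g)) = 65525 + (68440/8898 + 242814/(-238 - 1/2*289**2)) = 65525 + (68440*(1/8898) + 242814/(-238 - 1/2*83521)) = 65525 + (34220/4449 + 242814/(-238 - 83521/2)) = 65525 + (34220/4449 + 242814/(-83997/2)) = 65525 + (34220/4449 + 242814*(-2/83997)) = 65525 + (34220/4449 - 161876/27999) = 65525 + 79313152/41522517 = 2720842239577/41522517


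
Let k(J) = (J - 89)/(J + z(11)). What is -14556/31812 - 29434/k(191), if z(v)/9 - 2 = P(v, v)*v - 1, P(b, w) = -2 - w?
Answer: 42408989866/135201 ≈ 3.1367e+5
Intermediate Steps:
z(v) = 9 + 9*v*(-2 - v) (z(v) = 18 + 9*((-2 - v)*v - 1) = 18 + 9*(v*(-2 - v) - 1) = 18 + 9*(-1 + v*(-2 - v)) = 18 + (-9 + 9*v*(-2 - v)) = 9 + 9*v*(-2 - v))
k(J) = (-89 + J)/(-1278 + J) (k(J) = (J - 89)/(J + (9 - 9*11*(2 + 11))) = (-89 + J)/(J + (9 - 9*11*13)) = (-89 + J)/(J + (9 - 1287)) = (-89 + J)/(J - 1278) = (-89 + J)/(-1278 + J))
-14556/31812 - 29434/k(191) = -14556/31812 - 29434*(-1278 + 191)/(-89 + 191) = -14556*1/31812 - 29434/(102/(-1087)) = -1213/2651 - 29434/((-1/1087*102)) = -1213/2651 - 29434/(-102/1087) = -1213/2651 - 29434*(-1087/102) = -1213/2651 + 15997379/51 = 42408989866/135201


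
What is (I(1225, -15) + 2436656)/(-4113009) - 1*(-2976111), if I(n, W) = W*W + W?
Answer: 12240768891133/4113009 ≈ 2.9761e+6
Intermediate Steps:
I(n, W) = W + W² (I(n, W) = W² + W = W + W²)
(I(1225, -15) + 2436656)/(-4113009) - 1*(-2976111) = (-15*(1 - 15) + 2436656)/(-4113009) - 1*(-2976111) = (-15*(-14) + 2436656)*(-1/4113009) + 2976111 = (210 + 2436656)*(-1/4113009) + 2976111 = 2436866*(-1/4113009) + 2976111 = -2436866/4113009 + 2976111 = 12240768891133/4113009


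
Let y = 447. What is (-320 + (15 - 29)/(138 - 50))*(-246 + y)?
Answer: -2831487/44 ≈ -64352.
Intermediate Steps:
(-320 + (15 - 29)/(138 - 50))*(-246 + y) = (-320 + (15 - 29)/(138 - 50))*(-246 + 447) = (-320 - 14/88)*201 = (-320 - 14*1/88)*201 = (-320 - 7/44)*201 = -14087/44*201 = -2831487/44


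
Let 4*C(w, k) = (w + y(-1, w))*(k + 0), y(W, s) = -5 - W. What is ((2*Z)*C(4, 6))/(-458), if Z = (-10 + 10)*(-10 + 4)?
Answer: 0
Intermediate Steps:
C(w, k) = k*(-4 + w)/4 (C(w, k) = ((w + (-5 - 1*(-1)))*(k + 0))/4 = ((w + (-5 + 1))*k)/4 = ((w - 4)*k)/4 = ((-4 + w)*k)/4 = (k*(-4 + w))/4 = k*(-4 + w)/4)
Z = 0 (Z = 0*(-6) = 0)
((2*Z)*C(4, 6))/(-458) = ((2*0)*((1/4)*6*(-4 + 4)))/(-458) = (0*((1/4)*6*0))*(-1/458) = (0*0)*(-1/458) = 0*(-1/458) = 0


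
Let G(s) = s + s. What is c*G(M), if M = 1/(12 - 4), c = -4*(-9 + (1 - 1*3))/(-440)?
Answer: -1/40 ≈ -0.025000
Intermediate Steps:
c = -⅒ (c = -4*(-9 + (1 - 3))*(-1/440) = -4*(-9 - 2)*(-1/440) = -4*(-11)*(-1/440) = 44*(-1/440) = -⅒ ≈ -0.10000)
M = ⅛ (M = 1/8 = ⅛ ≈ 0.12500)
G(s) = 2*s
c*G(M) = -1/(5*8) = -⅒*¼ = -1/40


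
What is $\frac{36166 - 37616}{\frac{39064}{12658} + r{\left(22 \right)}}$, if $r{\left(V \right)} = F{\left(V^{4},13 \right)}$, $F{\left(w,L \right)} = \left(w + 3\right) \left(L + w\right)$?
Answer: $- \frac{9177050}{347333125575291} \approx -2.6421 \cdot 10^{-8}$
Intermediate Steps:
$F{\left(w,L \right)} = \left(3 + w\right) \left(L + w\right)$
$r{\left(V \right)} = 39 + V^{8} + 16 V^{4}$ ($r{\left(V \right)} = \left(V^{4}\right)^{2} + 3 \cdot 13 + 3 V^{4} + 13 V^{4} = V^{8} + 39 + 3 V^{4} + 13 V^{4} = 39 + V^{8} + 16 V^{4}$)
$\frac{36166 - 37616}{\frac{39064}{12658} + r{\left(22 \right)}} = \frac{36166 - 37616}{\frac{39064}{12658} + \left(39 + 22^{8} + 16 \cdot 22^{4}\right)} = - \frac{1450}{39064 \cdot \frac{1}{12658} + \left(39 + 54875873536 + 16 \cdot 234256\right)} = - \frac{1450}{\frac{19532}{6329} + \left(39 + 54875873536 + 3748096\right)} = - \frac{1450}{\frac{19532}{6329} + 54879621671} = - \frac{1450}{\frac{347333125575291}{6329}} = \left(-1450\right) \frac{6329}{347333125575291} = - \frac{9177050}{347333125575291}$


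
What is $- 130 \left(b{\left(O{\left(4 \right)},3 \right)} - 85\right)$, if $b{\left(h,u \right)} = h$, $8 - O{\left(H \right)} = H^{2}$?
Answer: $12090$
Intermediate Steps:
$O{\left(H \right)} = 8 - H^{2}$
$- 130 \left(b{\left(O{\left(4 \right)},3 \right)} - 85\right) = - 130 \left(\left(8 - 4^{2}\right) - 85\right) = - 130 \left(\left(8 - 16\right) - 85\right) = - 130 \left(-8 - 85\right) = \left(-130\right) \left(-93\right) = 12090$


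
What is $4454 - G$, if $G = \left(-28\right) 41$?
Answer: $5602$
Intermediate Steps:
$G = -1148$
$4454 - G = 4454 - -1148 = 4454 + 1148 = 5602$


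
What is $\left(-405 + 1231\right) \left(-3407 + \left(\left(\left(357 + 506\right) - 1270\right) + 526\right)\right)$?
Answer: $-2715888$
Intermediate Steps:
$\left(-405 + 1231\right) \left(-3407 + \left(\left(\left(357 + 506\right) - 1270\right) + 526\right)\right) = 826 \left(-3407 + \left(\left(863 - 1270\right) + 526\right)\right) = 826 \left(-3407 + \left(-407 + 526\right)\right) = 826 \left(-3407 + 119\right) = 826 \left(-3288\right) = -2715888$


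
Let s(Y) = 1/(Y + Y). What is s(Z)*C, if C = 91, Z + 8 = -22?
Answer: -91/60 ≈ -1.5167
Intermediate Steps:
Z = -30 (Z = -8 - 22 = -30)
s(Y) = 1/(2*Y)
s(Z)*C = ((½)/(-30))*91 = ((½)*(-1/30))*91 = -1/60*91 = -91/60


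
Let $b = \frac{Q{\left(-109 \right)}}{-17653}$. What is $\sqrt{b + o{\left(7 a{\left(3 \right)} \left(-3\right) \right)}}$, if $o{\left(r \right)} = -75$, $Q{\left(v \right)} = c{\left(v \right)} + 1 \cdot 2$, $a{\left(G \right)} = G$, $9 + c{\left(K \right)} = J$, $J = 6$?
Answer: $\frac{i \sqrt{23372113022}}{17653} \approx 8.6602 i$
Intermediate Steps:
$c{\left(K \right)} = -3$ ($c{\left(K \right)} = -9 + 6 = -3$)
$Q{\left(v \right)} = -1$ ($Q{\left(v \right)} = -3 + 1 \cdot 2 = -3 + 2 = -1$)
$b = \frac{1}{17653}$ ($b = - \frac{1}{-17653} = \left(-1\right) \left(- \frac{1}{17653}\right) = \frac{1}{17653} \approx 5.6648 \cdot 10^{-5}$)
$\sqrt{b + o{\left(7 a{\left(3 \right)} \left(-3\right) \right)}} = \sqrt{\frac{1}{17653} - 75} = \sqrt{- \frac{1323974}{17653}} = \frac{i \sqrt{23372113022}}{17653}$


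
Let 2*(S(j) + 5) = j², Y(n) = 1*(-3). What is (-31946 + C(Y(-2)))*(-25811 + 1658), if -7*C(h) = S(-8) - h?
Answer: 5401866756/7 ≈ 7.7170e+8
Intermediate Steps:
Y(n) = -3
S(j) = -5 + j²/2
C(h) = -27/7 + h/7 (C(h) = -((-5 + (½)*(-8)²) - h)/7 = -((-5 + (½)*64) - h)/7 = -((-5 + 32) - h)/7 = -(27 - h)/7 = -27/7 + h/7)
(-31946 + C(Y(-2)))*(-25811 + 1658) = (-31946 + (-27/7 + (⅐)*(-3)))*(-25811 + 1658) = (-31946 + (-27/7 - 3/7))*(-24153) = (-31946 - 30/7)*(-24153) = -223652/7*(-24153) = 5401866756/7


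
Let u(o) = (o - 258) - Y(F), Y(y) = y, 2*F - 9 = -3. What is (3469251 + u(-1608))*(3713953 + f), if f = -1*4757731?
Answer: -3619177049196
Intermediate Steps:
F = 3 (F = 9/2 + (1/2)*(-3) = 9/2 - 3/2 = 3)
f = -4757731
u(o) = -261 + o (u(o) = (o - 258) - 1*3 = (-258 + o) - 3 = -261 + o)
(3469251 + u(-1608))*(3713953 + f) = (3469251 + (-261 - 1608))*(3713953 - 4757731) = (3469251 - 1869)*(-1043778) = 3467382*(-1043778) = -3619177049196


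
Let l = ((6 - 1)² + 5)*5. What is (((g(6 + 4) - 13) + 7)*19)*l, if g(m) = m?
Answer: 11400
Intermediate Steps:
l = 150 (l = (5² + 5)*5 = (25 + 5)*5 = 30*5 = 150)
(((g(6 + 4) - 13) + 7)*19)*l = ((((6 + 4) - 13) + 7)*19)*150 = (((10 - 13) + 7)*19)*150 = ((-3 + 7)*19)*150 = (4*19)*150 = 76*150 = 11400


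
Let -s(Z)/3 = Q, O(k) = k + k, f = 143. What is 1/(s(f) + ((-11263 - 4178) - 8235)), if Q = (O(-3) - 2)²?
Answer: -1/23868 ≈ -4.1897e-5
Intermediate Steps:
O(k) = 2*k
Q = 64 (Q = (2*(-3) - 2)² = (-6 - 2)² = (-8)² = 64)
s(Z) = -192 (s(Z) = -3*64 = -192)
1/(s(f) + ((-11263 - 4178) - 8235)) = 1/(-192 + ((-11263 - 4178) - 8235)) = 1/(-192 + (-15441 - 8235)) = 1/(-192 - 23676) = 1/(-23868) = -1/23868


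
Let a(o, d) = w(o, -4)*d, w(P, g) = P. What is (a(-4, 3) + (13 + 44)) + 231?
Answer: 276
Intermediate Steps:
a(o, d) = d*o (a(o, d) = o*d = d*o)
(a(-4, 3) + (13 + 44)) + 231 = (3*(-4) + (13 + 44)) + 231 = (-12 + 57) + 231 = 45 + 231 = 276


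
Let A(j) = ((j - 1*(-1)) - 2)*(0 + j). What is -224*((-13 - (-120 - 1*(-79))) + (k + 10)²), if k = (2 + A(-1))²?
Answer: -157696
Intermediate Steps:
A(j) = j*(-1 + j) (A(j) = ((j + 1) - 2)*j = ((1 + j) - 2)*j = (-1 + j)*j = j*(-1 + j))
k = 16 (k = (2 - (-1 - 1))² = (2 - 1*(-2))² = (2 + 2)² = 4² = 16)
-224*((-13 - (-120 - 1*(-79))) + (k + 10)²) = -224*((-13 - (-120 - 1*(-79))) + (16 + 10)²) = -224*((-13 - (-120 + 79)) + 26²) = -224*((-13 - 1*(-41)) + 676) = -224*((-13 + 41) + 676) = -224*(28 + 676) = -224*704 = -157696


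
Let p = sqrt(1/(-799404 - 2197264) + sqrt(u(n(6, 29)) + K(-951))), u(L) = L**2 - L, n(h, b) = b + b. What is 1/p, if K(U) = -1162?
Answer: 2*sqrt(749167)/sqrt(-1 + 11986672*sqrt(134)) ≈ 0.14696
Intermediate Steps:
n(h, b) = 2*b
p = sqrt(-1/2996668 + 4*sqrt(134)) (p = sqrt(1/(-799404 - 2197264) + sqrt((2*29)*(-1 + 2*29) - 1162)) = sqrt(1/(-2996668) + sqrt(58*(-1 + 58) - 1162)) = sqrt(-1/2996668 + sqrt(58*57 - 1162)) = sqrt(-1/2996668 + sqrt(3306 - 1162)) = sqrt(-1/2996668 + sqrt(2144)) = sqrt(-1/2996668 + 4*sqrt(134)) ≈ 6.8047)
1/p = 1/(sqrt(-749167 + 8980019102224*sqrt(134))/1498334) = 1498334/sqrt(-749167 + 8980019102224*sqrt(134))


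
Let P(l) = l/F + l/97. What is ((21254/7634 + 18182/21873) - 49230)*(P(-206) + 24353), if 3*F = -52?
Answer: -84174158650618479765/70186621934 ≈ -1.1993e+9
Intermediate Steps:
F = -52/3 (F = (⅓)*(-52) = -52/3 ≈ -17.333)
P(l) = -239*l/5044 (P(l) = l/(-52/3) + l/97 = l*(-3/52) + l*(1/97) = -3*l/52 + l/97 = -239*l/5044)
((21254/7634 + 18182/21873) - 49230)*(P(-206) + 24353) = ((21254/7634 + 18182/21873) - 49230)*(-239/5044*(-206) + 24353) = ((21254*(1/7634) + 18182*(1/21873)) - 49230)*(24617/2522 + 24353) = ((10627/3817 + 18182/21873) - 49230)*(61442883/2522) = (301845065/83489241 - 49230)*(61442883/2522) = -4109873489365/83489241*61442883/2522 = -84174158650618479765/70186621934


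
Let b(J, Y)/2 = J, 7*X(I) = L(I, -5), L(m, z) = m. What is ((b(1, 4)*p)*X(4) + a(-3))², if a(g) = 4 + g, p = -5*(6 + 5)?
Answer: 187489/49 ≈ 3826.3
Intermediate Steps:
X(I) = I/7
b(J, Y) = 2*J
p = -55 (p = -5*11 = -55)
((b(1, 4)*p)*X(4) + a(-3))² = (((2*1)*(-55))*((⅐)*4) + (4 - 3))² = ((2*(-55))*(4/7) + 1)² = (-110*4/7 + 1)² = (-440/7 + 1)² = (-433/7)² = 187489/49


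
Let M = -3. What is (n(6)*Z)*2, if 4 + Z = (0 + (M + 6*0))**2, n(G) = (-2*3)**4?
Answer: 12960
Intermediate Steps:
n(G) = 1296 (n(G) = (-6)**4 = 1296)
Z = 5 (Z = -4 + (0 + (-3 + 6*0))**2 = -4 + (0 + (-3 + 0))**2 = -4 + (0 - 3)**2 = -4 + (-3)**2 = -4 + 9 = 5)
(n(6)*Z)*2 = (1296*5)*2 = 6480*2 = 12960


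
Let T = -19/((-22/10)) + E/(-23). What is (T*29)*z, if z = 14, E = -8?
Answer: 922838/253 ≈ 3647.6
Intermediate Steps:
T = 2273/253 (T = -19/((-22/10)) - 8/(-23) = -19/((-22*1/10)) - 8*(-1/23) = -19/(-11/5) + 8/23 = -19*(-5/11) + 8/23 = 95/11 + 8/23 = 2273/253 ≈ 8.9842)
(T*29)*z = ((2273/253)*29)*14 = (65917/253)*14 = 922838/253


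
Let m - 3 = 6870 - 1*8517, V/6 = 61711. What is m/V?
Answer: -274/61711 ≈ -0.0044401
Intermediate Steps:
V = 370266 (V = 6*61711 = 370266)
m = -1644 (m = 3 + (6870 - 1*8517) = 3 + (6870 - 8517) = 3 - 1647 = -1644)
m/V = -1644/370266 = -1644*1/370266 = -274/61711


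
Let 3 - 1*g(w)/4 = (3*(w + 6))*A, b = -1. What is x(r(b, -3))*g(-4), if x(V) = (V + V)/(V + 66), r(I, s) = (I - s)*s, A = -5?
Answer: -132/5 ≈ -26.400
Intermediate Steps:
r(I, s) = s*(I - s)
x(V) = 2*V/(66 + V) (x(V) = (2*V)/(66 + V) = 2*V/(66 + V))
g(w) = 372 + 60*w (g(w) = 12 - 4*3*(w + 6)*(-5) = 12 - 4*3*(6 + w)*(-5) = 12 - 4*(18 + 3*w)*(-5) = 12 - 4*(-90 - 15*w) = 12 + (360 + 60*w) = 372 + 60*w)
x(r(b, -3))*g(-4) = (2*(-3*(-1 - 1*(-3)))/(66 - 3*(-1 - 1*(-3))))*(372 + 60*(-4)) = (2*(-3*(-1 + 3))/(66 - 3*(-1 + 3)))*(372 - 240) = (2*(-3*2)/(66 - 3*2))*132 = (2*(-6)/(66 - 6))*132 = (2*(-6)/60)*132 = (2*(-6)*(1/60))*132 = -1/5*132 = -132/5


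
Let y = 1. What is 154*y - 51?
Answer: 103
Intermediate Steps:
154*y - 51 = 154*1 - 51 = 154 - 51 = 103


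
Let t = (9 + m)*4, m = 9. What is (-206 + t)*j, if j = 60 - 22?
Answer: -5092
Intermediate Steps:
t = 72 (t = (9 + 9)*4 = 18*4 = 72)
j = 38
(-206 + t)*j = (-206 + 72)*38 = -134*38 = -5092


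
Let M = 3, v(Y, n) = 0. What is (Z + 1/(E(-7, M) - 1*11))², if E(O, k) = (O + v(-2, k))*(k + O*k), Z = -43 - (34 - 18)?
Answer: 46022656/13225 ≈ 3480.0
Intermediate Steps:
Z = -59 (Z = -43 - 1*16 = -43 - 16 = -59)
E(O, k) = O*(k + O*k) (E(O, k) = (O + 0)*(k + O*k) = O*(k + O*k))
(Z + 1/(E(-7, M) - 1*11))² = (-59 + 1/(-7*3*(1 - 7) - 1*11))² = (-59 + 1/(-7*3*(-6) - 11))² = (-59 + 1/(126 - 11))² = (-59 + 1/115)² = (-6784/115)² = 46022656/13225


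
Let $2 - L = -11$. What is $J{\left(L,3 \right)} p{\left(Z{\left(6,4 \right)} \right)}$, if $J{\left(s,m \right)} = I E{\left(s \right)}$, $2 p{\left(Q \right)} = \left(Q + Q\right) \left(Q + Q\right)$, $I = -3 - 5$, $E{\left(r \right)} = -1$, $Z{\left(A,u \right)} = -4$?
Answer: $256$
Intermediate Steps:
$I = -8$ ($I = -3 - 5 = -8$)
$L = 13$ ($L = 2 - -11 = 2 + 11 = 13$)
$p{\left(Q \right)} = 2 Q^{2}$ ($p{\left(Q \right)} = \frac{\left(Q + Q\right) \left(Q + Q\right)}{2} = \frac{2 Q 2 Q}{2} = \frac{4 Q^{2}}{2} = 2 Q^{2}$)
$J{\left(s,m \right)} = 8$ ($J{\left(s,m \right)} = \left(-8\right) \left(-1\right) = 8$)
$J{\left(L,3 \right)} p{\left(Z{\left(6,4 \right)} \right)} = 8 \cdot 2 \left(-4\right)^{2} = 8 \cdot 2 \cdot 16 = 8 \cdot 32 = 256$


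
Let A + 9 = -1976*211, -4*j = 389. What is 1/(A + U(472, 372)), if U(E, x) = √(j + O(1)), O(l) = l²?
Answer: -333556/139074506497 - 2*I*√385/695372532485 ≈ -2.3984e-6 - 5.6434e-11*I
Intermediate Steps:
j = -389/4 (j = -¼*389 = -389/4 ≈ -97.250)
U(E, x) = I*√385/2 (U(E, x) = √(-389/4 + 1²) = √(-389/4 + 1) = √(-385/4) = I*√385/2)
A = -416945 (A = -9 - 1976*211 = -9 - 494*844 = -9 - 416936 = -416945)
1/(A + U(472, 372)) = 1/(-416945 + I*√385/2)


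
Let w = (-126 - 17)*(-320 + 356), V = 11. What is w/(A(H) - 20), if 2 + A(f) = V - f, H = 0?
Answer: 468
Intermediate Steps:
A(f) = 9 - f (A(f) = -2 + (11 - f) = 9 - f)
w = -5148 (w = -143*36 = -5148)
w/(A(H) - 20) = -5148/((9 - 1*0) - 20) = -5148/((9 + 0) - 20) = -5148/(9 - 20) = -5148/(-11) = -5148*(-1/11) = 468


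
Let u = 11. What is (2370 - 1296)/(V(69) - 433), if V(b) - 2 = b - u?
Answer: -1074/373 ≈ -2.8794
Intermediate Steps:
V(b) = -9 + b (V(b) = 2 + (b - 1*11) = 2 + (b - 11) = 2 + (-11 + b) = -9 + b)
(2370 - 1296)/(V(69) - 433) = (2370 - 1296)/((-9 + 69) - 433) = 1074/(60 - 433) = 1074/(-373) = 1074*(-1/373) = -1074/373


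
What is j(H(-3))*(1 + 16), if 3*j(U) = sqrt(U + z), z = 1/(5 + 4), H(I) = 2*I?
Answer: 17*I*sqrt(53)/9 ≈ 13.751*I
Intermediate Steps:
z = 1/9 ≈ 0.11111
j(U) = sqrt(1/9 + U)/3 (j(U) = sqrt(U + 1/9)/3 = sqrt(1/9 + U)/3)
j(H(-3))*(1 + 16) = (sqrt(1 + 9*(2*(-3)))/9)*(1 + 16) = (sqrt(1 + 9*(-6))/9)*17 = (sqrt(1 - 54)/9)*17 = (sqrt(-53)/9)*17 = ((I*sqrt(53))/9)*17 = (I*sqrt(53)/9)*17 = 17*I*sqrt(53)/9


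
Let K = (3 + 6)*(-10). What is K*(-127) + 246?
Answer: 11676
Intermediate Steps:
K = -90 (K = 9*(-10) = -90)
K*(-127) + 246 = -90*(-127) + 246 = 11430 + 246 = 11676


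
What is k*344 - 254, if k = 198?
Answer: 67858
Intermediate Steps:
k*344 - 254 = 198*344 - 254 = 68112 - 254 = 67858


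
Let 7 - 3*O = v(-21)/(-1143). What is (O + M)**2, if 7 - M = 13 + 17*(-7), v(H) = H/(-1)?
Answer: 17379939889/1306449 ≈ 13303.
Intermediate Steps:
v(H) = -H (v(H) = H*(-1) = -H)
M = 113 (M = 7 - (13 + 17*(-7)) = 7 - (13 - 119) = 7 - 1*(-106) = 7 + 106 = 113)
O = 2674/1143 (O = 7/3 - (-1*(-21))/(3*(-1143)) = 7/3 - 7*(-1)/1143 = 7/3 - 1/3*(-7/381) = 7/3 + 7/1143 = 2674/1143 ≈ 2.3395)
(O + M)**2 = (2674/1143 + 113)**2 = (131833/1143)**2 = 17379939889/1306449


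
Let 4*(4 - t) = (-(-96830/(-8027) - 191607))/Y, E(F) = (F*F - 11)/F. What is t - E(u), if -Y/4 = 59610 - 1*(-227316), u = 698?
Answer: -1111831063975/1602194784 ≈ -693.94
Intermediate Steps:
Y = -1147704 (Y = -4*(59610 - 1*(-227316)) = -4*(59610 + 227316) = -4*286926 = -1147704)
E(F) = (-11 + F²)/F (E(F) = (F² - 11)/F = (-11 + F²)/F)
t = 6475645769/1602194784 (t = 4 - (-(-96830/(-8027) - 191607))/(4*(-1147704)) = 4 - (-(-96830*(-1/8027) - 191607))*(-1)/(4*1147704) = 4 - (-(4210/349 - 191607))*(-1)/(4*1147704) = 4 - (-1*(-66866633/349))*(-1)/(4*1147704) = 4 - 66866633*(-1)/(1396*1147704) = 4 - ¼*(-66866633/400548696) = 4 + 66866633/1602194784 = 6475645769/1602194784 ≈ 4.0417)
t - E(u) = 6475645769/1602194784 - (698 - 11/698) = 6475645769/1602194784 - 1*487193/698 = 6475645769/1602194784 - 487193/698 = -1111831063975/1602194784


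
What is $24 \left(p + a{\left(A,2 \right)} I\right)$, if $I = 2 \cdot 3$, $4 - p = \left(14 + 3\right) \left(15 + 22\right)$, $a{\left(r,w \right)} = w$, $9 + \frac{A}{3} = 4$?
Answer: $-14712$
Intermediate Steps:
$A = -15$ ($A = -27 + 3 \cdot 4 = -27 + 12 = -15$)
$p = -625$ ($p = 4 - \left(14 + 3\right) \left(15 + 22\right) = 4 - 17 \cdot 37 = 4 - 629 = -625$)
$I = 6$
$24 \left(p + a{\left(A,2 \right)} I\right) = 24 \left(-625 + 2 \cdot 6\right) = 24 \left(-625 + 12\right) = 24 \left(-613\right) = -14712$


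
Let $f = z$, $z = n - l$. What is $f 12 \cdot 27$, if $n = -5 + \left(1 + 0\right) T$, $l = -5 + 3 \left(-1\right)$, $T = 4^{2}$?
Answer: $6156$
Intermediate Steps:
$T = 16$
$l = -8$ ($l = -5 - 3 = -8$)
$n = 11$ ($n = -5 + \left(1 + 0\right) 16 = -5 + 1 \cdot 16 = -5 + 16 = 11$)
$z = 19$ ($z = 11 - -8 = 11 + 8 = 19$)
$f = 19$
$f 12 \cdot 27 = 19 \cdot 12 \cdot 27 = 228 \cdot 27 = 6156$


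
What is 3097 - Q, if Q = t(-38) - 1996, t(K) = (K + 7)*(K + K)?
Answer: 2737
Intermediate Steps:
t(K) = 2*K*(7 + K) (t(K) = (7 + K)*(2*K) = 2*K*(7 + K))
Q = 360 (Q = 2*(-38)*(7 - 38) - 1996 = 2*(-38)*(-31) - 1996 = 2356 - 1996 = 360)
3097 - Q = 3097 - 1*360 = 3097 - 360 = 2737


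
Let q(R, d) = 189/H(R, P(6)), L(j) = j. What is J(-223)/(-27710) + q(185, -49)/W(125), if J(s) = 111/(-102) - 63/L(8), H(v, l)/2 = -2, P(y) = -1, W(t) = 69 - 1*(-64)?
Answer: -25414619/71602640 ≈ -0.35494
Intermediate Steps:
W(t) = 133 (W(t) = 69 + 64 = 133)
H(v, l) = -4 (H(v, l) = 2*(-2) = -4)
q(R, d) = -189/4 (q(R, d) = 189/(-4) = 189*(-¼) = -189/4)
J(s) = -1219/136 (J(s) = 111/(-102) - 63/8 = 111*(-1/102) - 63*⅛ = -37/34 - 63/8 = -1219/136)
J(-223)/(-27710) + q(185, -49)/W(125) = -1219/136/(-27710) - 189/4/133 = -1219/136*(-1/27710) - 189/4*1/133 = 1219/3768560 - 27/76 = -25414619/71602640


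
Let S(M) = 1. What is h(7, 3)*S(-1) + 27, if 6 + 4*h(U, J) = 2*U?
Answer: 29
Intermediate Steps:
h(U, J) = -3/2 + U/2 (h(U, J) = -3/2 + (2*U)/4 = -3/2 + U/2)
h(7, 3)*S(-1) + 27 = (-3/2 + (½)*7)*1 + 27 = (-3/2 + 7/2)*1 + 27 = 2*1 + 27 = 2 + 27 = 29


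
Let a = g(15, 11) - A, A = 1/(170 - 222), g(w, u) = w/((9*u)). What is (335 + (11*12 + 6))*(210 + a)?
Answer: 15508079/156 ≈ 99411.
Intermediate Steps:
g(w, u) = w/(9*u) (g(w, u) = w*(1/(9*u)) = w/(9*u))
A = -1/52 (A = 1/(-52) = -1/52 ≈ -0.019231)
a = 293/1716 (a = (1/9)*15/11 - 1*(-1/52) = (1/9)*15*(1/11) + 1/52 = 5/33 + 1/52 = 293/1716 ≈ 0.17075)
(335 + (11*12 + 6))*(210 + a) = (335 + (11*12 + 6))*(210 + 293/1716) = (335 + (132 + 6))*(360653/1716) = (335 + 138)*(360653/1716) = 473*(360653/1716) = 15508079/156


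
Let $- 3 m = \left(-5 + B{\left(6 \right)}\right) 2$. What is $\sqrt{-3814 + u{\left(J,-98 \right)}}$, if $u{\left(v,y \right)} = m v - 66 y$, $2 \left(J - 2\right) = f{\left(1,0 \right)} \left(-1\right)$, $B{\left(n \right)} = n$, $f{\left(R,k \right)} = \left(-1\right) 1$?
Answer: $\frac{\sqrt{23871}}{3} \approx 51.501$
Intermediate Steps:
$f{\left(R,k \right)} = -1$
$m = - \frac{2}{3}$ ($m = - \frac{\left(-5 + 6\right) 2}{3} = - \frac{1 \cdot 2}{3} = \left(- \frac{1}{3}\right) 2 = - \frac{2}{3} \approx -0.66667$)
$J = \frac{5}{2}$ ($J = 2 + \frac{\left(-1\right) \left(-1\right)}{2} = 2 + \frac{1}{2} \cdot 1 = 2 + \frac{1}{2} = \frac{5}{2} \approx 2.5$)
$u{\left(v,y \right)} = - 66 y - \frac{2 v}{3}$ ($u{\left(v,y \right)} = - \frac{2 v}{3} - 66 y = - 66 y - \frac{2 v}{3}$)
$\sqrt{-3814 + u{\left(J,-98 \right)}} = \sqrt{-3814 - - \frac{19399}{3}} = \sqrt{-3814 + \left(6468 - \frac{5}{3}\right)} = \sqrt{-3814 + \frac{19399}{3}} = \sqrt{\frac{7957}{3}} = \frac{\sqrt{23871}}{3}$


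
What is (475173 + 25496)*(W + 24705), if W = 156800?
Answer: 90873926845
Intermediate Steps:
(475173 + 25496)*(W + 24705) = (475173 + 25496)*(156800 + 24705) = 500669*181505 = 90873926845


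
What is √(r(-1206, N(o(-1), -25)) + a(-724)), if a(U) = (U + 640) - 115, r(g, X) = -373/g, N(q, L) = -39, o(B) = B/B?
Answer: I*√32109214/402 ≈ 14.096*I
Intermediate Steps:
o(B) = 1
a(U) = 525 + U (a(U) = (640 + U) - 115 = 525 + U)
√(r(-1206, N(o(-1), -25)) + a(-724)) = √(-373/(-1206) + (525 - 724)) = √(-373*(-1/1206) - 199) = √(373/1206 - 199) = √(-239621/1206) = I*√32109214/402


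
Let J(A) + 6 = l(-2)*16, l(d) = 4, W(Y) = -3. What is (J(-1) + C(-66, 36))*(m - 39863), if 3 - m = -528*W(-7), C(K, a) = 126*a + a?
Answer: -191885720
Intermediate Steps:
C(K, a) = 127*a
J(A) = 58 (J(A) = -6 + 4*16 = -6 + 64 = 58)
m = -1581 (m = 3 - (-528)*(-3) = 3 - 1*1584 = 3 - 1584 = -1581)
(J(-1) + C(-66, 36))*(m - 39863) = (58 + 127*36)*(-1581 - 39863) = (58 + 4572)*(-41444) = 4630*(-41444) = -191885720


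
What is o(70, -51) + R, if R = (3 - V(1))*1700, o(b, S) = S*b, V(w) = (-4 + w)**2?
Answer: -13770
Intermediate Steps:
R = -10200 (R = (3 - (-4 + 1)**2)*1700 = (3 - 1*(-3)**2)*1700 = (3 - 1*9)*1700 = (3 - 9)*1700 = -6*1700 = -10200)
o(70, -51) + R = -51*70 - 10200 = -3570 - 10200 = -13770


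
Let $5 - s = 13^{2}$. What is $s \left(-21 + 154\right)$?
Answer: $-21812$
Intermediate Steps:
$s = -164$ ($s = 5 - 13^{2} = 5 - 169 = -164$)
$s \left(-21 + 154\right) = - 164 \left(-21 + 154\right) = \left(-164\right) 133 = -21812$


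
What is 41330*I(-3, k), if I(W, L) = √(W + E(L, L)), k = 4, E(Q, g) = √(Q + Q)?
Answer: 41330*√(-3 + 2*√2) ≈ 17119.0*I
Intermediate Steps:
E(Q, g) = √2*√Q (E(Q, g) = √(2*Q) = √2*√Q)
I(W, L) = √(W + √2*√L)
41330*I(-3, k) = 41330*√(-3 + √2*√4) = 41330*√(-3 + √2*2) = 41330*√(-3 + 2*√2)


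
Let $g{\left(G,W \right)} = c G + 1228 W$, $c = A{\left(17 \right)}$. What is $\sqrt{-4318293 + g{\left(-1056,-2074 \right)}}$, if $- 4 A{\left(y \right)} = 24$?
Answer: $i \sqrt{6858829} \approx 2618.9 i$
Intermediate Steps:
$A{\left(y \right)} = -6$ ($A{\left(y \right)} = \left(- \frac{1}{4}\right) 24 = -6$)
$c = -6$
$g{\left(G,W \right)} = - 6 G + 1228 W$
$\sqrt{-4318293 + g{\left(-1056,-2074 \right)}} = \sqrt{-4318293 + \left(\left(-6\right) \left(-1056\right) + 1228 \left(-2074\right)\right)} = \sqrt{-4318293 + \left(6336 - 2546872\right)} = \sqrt{-4318293 - 2540536} = \sqrt{-6858829} = i \sqrt{6858829}$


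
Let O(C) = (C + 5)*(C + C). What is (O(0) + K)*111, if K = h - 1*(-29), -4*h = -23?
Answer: 15429/4 ≈ 3857.3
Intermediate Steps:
h = 23/4 (h = -1/4*(-23) = 23/4 ≈ 5.7500)
O(C) = 2*C*(5 + C) (O(C) = (5 + C)*(2*C) = 2*C*(5 + C))
K = 139/4 (K = 23/4 - 1*(-29) = 23/4 + 29 = 139/4 ≈ 34.750)
(O(0) + K)*111 = (2*0*(5 + 0) + 139/4)*111 = (2*0*5 + 139/4)*111 = (0 + 139/4)*111 = (139/4)*111 = 15429/4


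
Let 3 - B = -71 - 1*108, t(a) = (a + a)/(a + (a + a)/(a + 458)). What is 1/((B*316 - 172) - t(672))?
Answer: 283/16226655 ≈ 1.7440e-5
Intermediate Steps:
t(a) = 2*a/(a + 2*a/(458 + a)) (t(a) = (2*a)/(a + (2*a)/(458 + a)) = (2*a)/(a + 2*a/(458 + a)) = 2*a/(a + 2*a/(458 + a)))
B = 182 (B = 3 - (-71 - 1*108) = 3 - (-71 - 108) = 3 - 1*(-179) = 3 + 179 = 182)
1/((B*316 - 172) - t(672)) = 1/((182*316 - 172) - 2*(458 + 672)/(460 + 672)) = 1/((57512 - 172) - 2*1130/1132) = 1/(57340 - 2*1130/1132) = 1/(57340 - 1*565/283) = 1/(57340 - 565/283) = 1/(16226655/283) = 283/16226655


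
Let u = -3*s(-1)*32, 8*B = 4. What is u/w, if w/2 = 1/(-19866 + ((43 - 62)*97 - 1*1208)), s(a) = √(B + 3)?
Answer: 550008*√14 ≈ 2.0579e+6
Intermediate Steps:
B = ½ (B = (⅛)*4 = ½ ≈ 0.50000)
s(a) = √14/2 (s(a) = √(½ + 3) = √(7/2) = √14/2)
w = -2/22917 (w = 2/(-19866 + ((43 - 62)*97 - 1*1208)) = 2/(-19866 + (-19*97 - 1208)) = 2/(-19866 + (-1843 - 1208)) = 2/(-19866 - 3051) = 2/(-22917) = 2*(-1/22917) = -2/22917 ≈ -8.7271e-5)
u = -48*√14 (u = -3*√14/2*32 = -48*√14 ≈ -179.60)
u/w = (-48*√14)/(-2/22917) = -48*√14*(-22917/2) = 550008*√14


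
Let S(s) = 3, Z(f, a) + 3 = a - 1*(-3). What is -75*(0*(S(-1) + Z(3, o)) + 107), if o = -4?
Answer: -8025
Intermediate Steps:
Z(f, a) = a (Z(f, a) = -3 + (a - 1*(-3)) = -3 + (a + 3) = -3 + (3 + a) = a)
-75*(0*(S(-1) + Z(3, o)) + 107) = -75*(0*(3 - 4) + 107) = -75*(0*(-1) + 107) = -75*(0 + 107) = -75*107 = -8025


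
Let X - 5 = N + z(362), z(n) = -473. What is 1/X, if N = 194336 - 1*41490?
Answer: 1/152378 ≈ 6.5626e-6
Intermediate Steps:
N = 152846 (N = 194336 - 41490 = 152846)
X = 152378 (X = 5 + (152846 - 473) = 5 + 152373 = 152378)
1/X = 1/152378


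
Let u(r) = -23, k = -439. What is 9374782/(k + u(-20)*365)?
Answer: -4687391/4417 ≈ -1061.2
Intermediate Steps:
9374782/(k + u(-20)*365) = 9374782/(-439 - 23*365) = 9374782/(-439 - 8395) = 9374782/(-8834) = 9374782*(-1/8834) = -4687391/4417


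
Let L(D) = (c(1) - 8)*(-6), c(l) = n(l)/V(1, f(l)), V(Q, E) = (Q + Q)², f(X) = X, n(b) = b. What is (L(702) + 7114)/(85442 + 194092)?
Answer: 14321/559068 ≈ 0.025616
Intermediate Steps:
V(Q, E) = 4*Q² (V(Q, E) = (2*Q)² = 4*Q²)
c(l) = l/4 (c(l) = l/((4*1²)) = l/((4*1)) = l/4)
L(D) = 93/2 (L(D) = ((¼)*1 - 8)*(-6) = (¼ - 8)*(-6) = -31/4*(-6) = 93/2)
(L(702) + 7114)/(85442 + 194092) = (93/2 + 7114)/(85442 + 194092) = (14321/2)/279534 = (14321/2)*(1/279534) = 14321/559068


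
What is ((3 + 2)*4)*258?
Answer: 5160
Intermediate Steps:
((3 + 2)*4)*258 = (5*4)*258 = 20*258 = 5160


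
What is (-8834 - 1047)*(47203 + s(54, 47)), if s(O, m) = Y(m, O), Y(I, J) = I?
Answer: -466877250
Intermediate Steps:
s(O, m) = m
(-8834 - 1047)*(47203 + s(54, 47)) = (-8834 - 1047)*(47203 + 47) = -9881*47250 = -466877250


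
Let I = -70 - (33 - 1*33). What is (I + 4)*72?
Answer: -4752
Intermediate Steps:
I = -70 (I = -70 - (33 - 33) = -70 - 1*0 = -70 + 0 = -70)
(I + 4)*72 = (-70 + 4)*72 = -66*72 = -4752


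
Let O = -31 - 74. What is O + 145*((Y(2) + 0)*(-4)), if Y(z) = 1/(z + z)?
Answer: -250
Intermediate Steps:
Y(z) = 1/(2*z)
O = -105
O + 145*((Y(2) + 0)*(-4)) = -105 + 145*(((1/2)/2 + 0)*(-4)) = -105 + 145*(((1/2)*(1/2) + 0)*(-4)) = -105 + 145*((1/4 + 0)*(-4)) = -105 + 145*((1/4)*(-4)) = -105 + 145*(-1) = -105 - 145 = -250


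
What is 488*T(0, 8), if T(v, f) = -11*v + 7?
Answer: 3416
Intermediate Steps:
T(v, f) = 7 - 11*v
488*T(0, 8) = 488*(7 - 11*0) = 488*(7 + 0) = 488*7 = 3416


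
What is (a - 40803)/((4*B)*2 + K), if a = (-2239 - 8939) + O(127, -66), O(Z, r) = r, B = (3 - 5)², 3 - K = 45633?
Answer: 52047/45598 ≈ 1.1414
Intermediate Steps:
K = -45630 (K = 3 - 1*45633 = 3 - 45633 = -45630)
B = 4 (B = (-2)² = 4)
a = -11244 (a = (-2239 - 8939) - 66 = -11178 - 66 = -11244)
(a - 40803)/((4*B)*2 + K) = (-11244 - 40803)/((4*4)*2 - 45630) = -52047/(16*2 - 45630) = -52047/(32 - 45630) = -52047/(-45598) = -52047*(-1/45598) = 52047/45598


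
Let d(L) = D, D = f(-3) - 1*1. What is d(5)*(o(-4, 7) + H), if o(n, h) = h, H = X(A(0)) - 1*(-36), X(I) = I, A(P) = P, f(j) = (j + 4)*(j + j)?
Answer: -301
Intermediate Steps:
f(j) = 2*j*(4 + j) (f(j) = (4 + j)*(2*j) = 2*j*(4 + j))
D = -7 (D = 2*(-3)*(4 - 3) - 1*1 = 2*(-3)*1 - 1 = -6 - 1 = -7)
d(L) = -7
H = 36 (H = 0 - 1*(-36) = 0 + 36 = 36)
d(5)*(o(-4, 7) + H) = -7*(7 + 36) = -7*43 = -301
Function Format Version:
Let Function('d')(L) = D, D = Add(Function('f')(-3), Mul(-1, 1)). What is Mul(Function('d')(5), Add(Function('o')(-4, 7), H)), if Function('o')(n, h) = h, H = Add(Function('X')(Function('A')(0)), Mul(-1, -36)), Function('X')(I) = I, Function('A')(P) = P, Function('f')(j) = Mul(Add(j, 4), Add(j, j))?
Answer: -301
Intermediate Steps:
Function('f')(j) = Mul(2, j, Add(4, j)) (Function('f')(j) = Mul(Add(4, j), Mul(2, j)) = Mul(2, j, Add(4, j)))
D = -7 (D = Add(Mul(2, -3, Add(4, -3)), Mul(-1, 1)) = Add(Mul(2, -3, 1), -1) = Add(-6, -1) = -7)
Function('d')(L) = -7
H = 36 (H = Add(0, Mul(-1, -36)) = Add(0, 36) = 36)
Mul(Function('d')(5), Add(Function('o')(-4, 7), H)) = Mul(-7, Add(7, 36)) = Mul(-7, 43) = -301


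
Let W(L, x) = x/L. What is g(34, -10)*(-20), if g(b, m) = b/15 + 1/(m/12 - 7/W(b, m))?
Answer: -95504/2067 ≈ -46.204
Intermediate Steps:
g(b, m) = 1/(m/12 - 7*b/m) + b/15 (g(b, m) = b/15 + 1/(m/12 - 7*b/m) = 1/(m/12 - 7*b/m) + b/15)
g(34, -10)*(-20) = ((180*(-10) + 34*((-10)² - 84*34))/(15*((-10)² - 84*34)))*(-20) = ((-1800 + 34*(100 - 2856))/(15*(100 - 2856)))*(-20) = ((1/15)*(-1800 + 34*(-2756))/(-2756))*(-20) = ((1/15)*(-1/2756)*(-1800 - 93704))*(-20) = ((1/15)*(-1/2756)*(-95504))*(-20) = (23876/10335)*(-20) = -95504/2067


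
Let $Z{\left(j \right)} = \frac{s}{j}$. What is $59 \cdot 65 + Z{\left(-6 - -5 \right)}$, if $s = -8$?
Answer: $3843$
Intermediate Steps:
$Z{\left(j \right)} = - \frac{8}{j}$
$59 \cdot 65 + Z{\left(-6 - -5 \right)} = 59 \cdot 65 - \frac{8}{-6 - -5} = 3835 - \frac{8}{-6 + 5} = 3835 - \frac{8}{-1} = 3835 - -8 = 3835 + 8 = 3843$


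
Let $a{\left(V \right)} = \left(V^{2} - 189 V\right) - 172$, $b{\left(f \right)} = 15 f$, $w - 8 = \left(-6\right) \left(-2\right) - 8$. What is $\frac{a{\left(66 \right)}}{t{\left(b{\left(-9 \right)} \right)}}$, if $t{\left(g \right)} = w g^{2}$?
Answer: $- \frac{829}{21870} \approx -0.037906$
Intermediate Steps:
$w = 12$ ($w = 8 - -4 = 8 + \left(12 - 8\right) = 8 + 4 = 12$)
$a{\left(V \right)} = -172 + V^{2} - 189 V$
$t{\left(g \right)} = 12 g^{2}$
$\frac{a{\left(66 \right)}}{t{\left(b{\left(-9 \right)} \right)}} = \frac{-172 + 66^{2} - 12474}{12 \left(15 \left(-9\right)\right)^{2}} = \frac{-172 + 4356 - 12474}{12 \left(-135\right)^{2}} = - \frac{8290}{12 \cdot 18225} = - \frac{8290}{218700} = \left(-8290\right) \frac{1}{218700} = - \frac{829}{21870}$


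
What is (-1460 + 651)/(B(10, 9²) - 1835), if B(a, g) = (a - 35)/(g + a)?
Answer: 73619/167010 ≈ 0.44081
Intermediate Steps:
B(a, g) = (-35 + a)/(a + g)
(-1460 + 651)/(B(10, 9²) - 1835) = (-1460 + 651)/((-35 + 10)/(10 + 9²) - 1835) = -809/(-25/(10 + 81) - 1835) = -809/(-25/91 - 1835) = -809/(-167010/91) = -809*(-91/167010) = 73619/167010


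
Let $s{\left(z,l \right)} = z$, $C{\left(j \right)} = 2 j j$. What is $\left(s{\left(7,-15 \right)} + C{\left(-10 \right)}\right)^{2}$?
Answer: $42849$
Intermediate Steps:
$C{\left(j \right)} = 2 j^{2}$
$\left(s{\left(7,-15 \right)} + C{\left(-10 \right)}\right)^{2} = \left(7 + 2 \left(-10\right)^{2}\right)^{2} = \left(7 + 2 \cdot 100\right)^{2} = \left(7 + 200\right)^{2} = 207^{2} = 42849$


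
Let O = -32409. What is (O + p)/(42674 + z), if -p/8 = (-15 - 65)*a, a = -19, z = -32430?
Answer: -44569/10244 ≈ -4.3507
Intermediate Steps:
p = -12160 (p = -8*(-15 - 65)*(-19) = -(-640)*(-19) = -8*1520 = -12160)
(O + p)/(42674 + z) = (-32409 - 12160)/(42674 - 32430) = -44569/10244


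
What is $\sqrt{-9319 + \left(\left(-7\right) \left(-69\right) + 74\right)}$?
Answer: $i \sqrt{8762} \approx 93.606 i$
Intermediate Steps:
$\sqrt{-9319 + \left(\left(-7\right) \left(-69\right) + 74\right)} = \sqrt{-9319 + \left(483 + 74\right)} = \sqrt{-9319 + 557} = \sqrt{-8762} = i \sqrt{8762}$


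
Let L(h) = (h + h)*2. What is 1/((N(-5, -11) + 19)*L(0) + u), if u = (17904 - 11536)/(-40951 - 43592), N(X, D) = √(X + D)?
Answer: -84543/6368 ≈ -13.276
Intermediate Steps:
L(h) = 4*h (L(h) = (2*h)*2 = 4*h)
N(X, D) = √(D + X)
u = -6368/84543 (u = 6368/(-84543) = 6368*(-1/84543) = -6368/84543 ≈ -0.075323)
1/((N(-5, -11) + 19)*L(0) + u) = 1/((√(-11 - 5) + 19)*(4*0) - 6368/84543) = 1/((√(-16) + 19)*0 - 6368/84543) = 1/((4*I + 19)*0 - 6368/84543) = 1/((19 + 4*I)*0 - 6368/84543) = 1/(0 - 6368/84543) = 1/(-6368/84543) = -84543/6368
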